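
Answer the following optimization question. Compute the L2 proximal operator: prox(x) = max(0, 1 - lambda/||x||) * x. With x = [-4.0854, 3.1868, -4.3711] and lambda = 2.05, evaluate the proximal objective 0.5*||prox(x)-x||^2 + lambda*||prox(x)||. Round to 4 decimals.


Step 1: Compute ||x||.
||x|| = 6.7788
Step 2: Compute scaling factor.
scale = max(0, 1 - 2.05/6.7788) = 0.6976
Step 3: prox(x) = [-2.8499, 2.2231, -3.0492]
||prox(x)|| = 4.7288
Step 4: Proximal objective.
0.5*||prox-x||^2 = 2.1013
lambda*||prox|| = 9.694
Total = 11.7954


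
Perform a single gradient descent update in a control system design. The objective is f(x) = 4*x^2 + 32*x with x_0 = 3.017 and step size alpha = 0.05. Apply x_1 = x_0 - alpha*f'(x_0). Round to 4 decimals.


We compute the gradient at x_0 and apply the update.
f'(x) = 8*x + 32
f'(3.017) = 8*3.017 + 32 = 56.136
x_1 = 3.017 - 0.05*56.136 = 0.2102


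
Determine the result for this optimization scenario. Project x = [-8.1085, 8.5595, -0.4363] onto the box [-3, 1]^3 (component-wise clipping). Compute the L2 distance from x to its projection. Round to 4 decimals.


Project each component onto [-3, 1].
clip(-8.1085) = -3.0, clip(8.5595) = 1.0, clip(-0.4363) = -0.4363
Projection = [-3.0, 1.0, -0.4363]
Squared diffs: [26.0968, 57.146, 0.0]
Distance = sqrt(83.2428) = 9.1237


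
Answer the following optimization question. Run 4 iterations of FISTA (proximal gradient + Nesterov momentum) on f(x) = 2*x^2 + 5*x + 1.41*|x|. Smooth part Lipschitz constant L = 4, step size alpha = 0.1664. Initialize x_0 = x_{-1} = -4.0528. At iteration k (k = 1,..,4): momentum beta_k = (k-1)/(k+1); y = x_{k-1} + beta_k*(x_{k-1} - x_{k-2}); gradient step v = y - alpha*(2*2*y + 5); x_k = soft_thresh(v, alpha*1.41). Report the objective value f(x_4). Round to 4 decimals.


FISTA on f(x) = 2*x^2 + 5*x + 1.41*|x|
L = 4, alpha = 0.1664
Iteration 1: beta = 0.0, y = -4.0528 + 0.0*(-4.0528 + 4.0528) = -4.0528
  grad(y) = -11.2112, v = y - alpha*grad = -2.1873
  prox(v) = soft_thresh(-2.1873, 0.2346) = -1.9526
Iteration 2: beta = 0.3333, y = -1.9526 + 0.3333*(-1.9526 + 4.0528) = -1.2526
  grad(y) = -0.0103, v = y - alpha*grad = -1.2509
  prox(v) = soft_thresh(-1.2509, 0.2346) = -1.0162
Iteration 3: beta = 0.5, y = -1.0162 + 0.5*(-1.0162 + 1.9526) = -0.548
  grad(y) = 2.8078, v = y - alpha*grad = -1.0153
  prox(v) = soft_thresh(-1.0153, 0.2346) = -0.7806
Iteration 4: beta = 0.6, y = -0.7806 + 0.6*(-0.7806 + 1.0162) = -0.6393
  grad(y) = 2.4429, v = y - alpha*grad = -1.0458
  prox(v) = soft_thresh(-1.0458, 0.2346) = -0.8112
f(x_4) = 2*(-0.8112)^2 + 5*(-0.8112) + 1.41*|-0.8112| = -1.5961


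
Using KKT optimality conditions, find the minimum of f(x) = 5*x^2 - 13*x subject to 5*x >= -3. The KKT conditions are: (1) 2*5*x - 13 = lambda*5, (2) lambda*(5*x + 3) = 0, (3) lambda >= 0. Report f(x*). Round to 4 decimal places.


Step 1: Try lambda = 0 (constraint inactive).
Stationarity: 2*5*x - 13 = 0
x* = 13/(2*5) = 1.3
Check constraint: 5*1.3 = 6.5 >= -3 -- satisfied.
Step 2: Compute optimal value.
f(x*) = 5*1.3^2 - 13*1.3 = -8.45


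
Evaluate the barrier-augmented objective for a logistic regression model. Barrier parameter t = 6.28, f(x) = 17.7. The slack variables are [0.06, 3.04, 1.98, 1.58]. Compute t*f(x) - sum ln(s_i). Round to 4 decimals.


Step 1: Compute log-barrier.
ln values: [-2.8134, 1.1119, 0.6831, 0.4574]
phi = -(-2.8134 + 1.1119 + 0.6831 + 0.4574) = 0.561
Step 2: Compute augmented objective.
t*f(x) = 6.28*17.7 = 111.156
Total = 111.156 + 0.561 = 111.717


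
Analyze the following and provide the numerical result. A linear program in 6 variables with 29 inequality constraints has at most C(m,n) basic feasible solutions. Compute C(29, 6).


Each vertex corresponds to some choice of n active constraints out of m, so the number of vertices is at most C(m, n) = m! / (n!(m-n)!).
m = 29, n = 6
Numerator: 29 * 28 * 27 * 26 * 25 * 24
Denominator: 6! = 720
C(29, 6) = 475020


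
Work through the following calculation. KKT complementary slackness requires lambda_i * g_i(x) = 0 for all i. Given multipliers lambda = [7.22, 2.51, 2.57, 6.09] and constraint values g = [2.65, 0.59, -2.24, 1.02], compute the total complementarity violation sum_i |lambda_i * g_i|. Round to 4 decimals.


KKT complementary slackness check:
lambda_1 * g_1 = 7.22 * 2.65 = 19.133
lambda_2 * g_2 = 2.51 * 0.59 = 1.4809
lambda_3 * g_3 = 2.57 * -2.24 = -5.7568
lambda_4 * g_4 = 6.09 * 1.02 = 6.2118
Total violation = 19.133 + 1.4809 + 5.7568 + 6.2118 = 32.5825


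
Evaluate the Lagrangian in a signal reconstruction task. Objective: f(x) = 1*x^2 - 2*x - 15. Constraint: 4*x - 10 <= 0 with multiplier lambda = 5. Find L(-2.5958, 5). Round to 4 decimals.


Step 1: Evaluate f(x).
f(-2.5958) = 1*(-2.5958)^2 - 2*(-2.5958) - 15 = -3.0702
Step 2: Evaluate g(x).
g(-2.5958) = 4*-2.5958 - 10 = -20.3832
Step 3: Compute Lagrangian.
L = -3.0702 + 5*-20.3832 = -104.9862


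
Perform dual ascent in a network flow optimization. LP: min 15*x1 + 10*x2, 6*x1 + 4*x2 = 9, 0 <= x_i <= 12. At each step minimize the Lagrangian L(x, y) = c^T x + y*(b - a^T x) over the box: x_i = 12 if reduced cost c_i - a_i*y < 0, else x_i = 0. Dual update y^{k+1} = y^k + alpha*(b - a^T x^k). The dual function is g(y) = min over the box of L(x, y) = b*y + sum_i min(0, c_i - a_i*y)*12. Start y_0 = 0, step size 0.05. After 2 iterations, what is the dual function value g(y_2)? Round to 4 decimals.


Dual ascent for LP: min 15*x1 + 10*x2, 6*x1 + 4*x2 = 9, 0 <= x_i <= 12
Step 1: y^k = 0.0, reduced costs: (15.0, 10.0)
  x^k = (0.0, 0.0), subgradient = b - a^T x = 9.0
  y^{k+1} = 0.0 + 0.05*9.0 = 0.45
Step 2: y^k = 0.45, reduced costs: (12.3, 8.2)
  x^k = (0.0, 0.0), subgradient = b - a^T x = 9.0
  y^{k+1} = 0.45 + 0.05*9.0 = 0.9
Dual objective at y_2 = 0.9: reduced costs (9.6, 6.4), box minimizer x = (0.0, 0.0)
g(y_2) = b*y + (c1 - a1*y)*x1 + (c2 - a2*y)*x2 = 9*0.9 + 9.6*0.0 + 6.4*0.0 = 8.1 + 0.0 + 0.0 = 8.1


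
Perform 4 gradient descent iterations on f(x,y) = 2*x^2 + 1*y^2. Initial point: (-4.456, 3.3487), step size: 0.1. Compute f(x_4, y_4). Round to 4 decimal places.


Gradient descent on f(x,y) = 2*x^2 + 1*y^2.
Starting point: (-4.456, 3.3487), alpha = 0.1
Step 1: grad_x = 2*2*-4.456 = -17.824, grad_y = 2*1*3.3487 = 6.6974
  x_1 = -4.456 - 0.1*-17.824 = -2.6736
  y_1 = 3.3487 - 0.1*6.6974 = 2.679
Step 2: grad_x = 2*2*-2.6736 = -10.6944, grad_y = 2*1*2.679 = 5.3579
  x_2 = -2.6736 - 0.1*-10.6944 = -1.6042
  y_2 = 2.679 - 0.1*5.3579 = 2.1432
Step 3: grad_x = 2*2*-1.6042 = -6.4166, grad_y = 2*1*2.1432 = 4.2863
  x_3 = -1.6042 - 0.1*-6.4166 = -0.9625
  y_3 = 2.1432 - 0.1*4.2863 = 1.7145
Step 4: grad_x = 2*2*-0.9625 = -3.85, grad_y = 2*1*1.7145 = 3.4291
  x_4 = -0.9625 - 0.1*-3.85 = -0.5775
  y_4 = 1.7145 - 0.1*3.4291 = 1.3716
f(-0.5775, 1.3716) = 2*(-0.5775)^2 + 1*1.3716^2 = 2.5484


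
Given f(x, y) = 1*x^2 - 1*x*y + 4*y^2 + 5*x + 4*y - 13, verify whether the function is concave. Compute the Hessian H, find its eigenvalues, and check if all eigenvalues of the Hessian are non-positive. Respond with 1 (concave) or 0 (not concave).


The Hessian of f(x,y) = 1*x^2 - 1*x*y + 4*y^2 + 5*x + 4*y - 13 is:
H = [[2, -1], [-1, 8]]
Trace = 2 + 8 = 10
Determinant = 2*8 - (-1)^2 = 15
Discriminant = (10)^2 - 4*15 = 40.0
Eigenvalues: lambda_1 = 1.8377, lambda_2 = 8.1623
The function is not concave.

0


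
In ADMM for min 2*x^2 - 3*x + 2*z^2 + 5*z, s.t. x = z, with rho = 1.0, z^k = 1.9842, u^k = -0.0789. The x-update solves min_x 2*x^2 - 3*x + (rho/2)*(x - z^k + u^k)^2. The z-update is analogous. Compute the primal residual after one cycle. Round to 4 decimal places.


ADMM iteration with rho = 1.0, z^k = 1.9842, u^k = -0.0789
Step 1: x-update.
Minimize 2*x^2 - 3*x + (1.0/2)*(x - 1.9842 - 0.0789)^2
FOC: (2*2 + 1.0)*x = 3 + 1.0*(1.9842 + 0.0789)
x^{k+1} = 1.0126
Step 2: z-update.
Minimize 2*z^2 + 5*z + (1.0/2)*(1.0126 - z - 0.0789)^2
FOC: (2*2 + 1.0)*z = -5 + 1.0*(1.0126 - 0.0789)
z^{k+1} = -0.8133
Step 3: u-update.
u^{k+1} = -0.0789 + 1.0126 + 0.8133 = 1.747
Step 4: Primal residual = |1.0126 + 0.8133| = 1.8259


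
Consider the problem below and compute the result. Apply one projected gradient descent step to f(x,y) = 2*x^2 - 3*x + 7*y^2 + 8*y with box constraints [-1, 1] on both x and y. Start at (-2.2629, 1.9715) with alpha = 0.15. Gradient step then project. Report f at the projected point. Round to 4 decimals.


Step 1: Compute gradient at (-2.2629, 1.9715).
grad_x = 2*2*-2.2629 - 3 = -12.0516
grad_y = 2*7*1.9715 + 8 = 35.601
Step 2: Gradient step.
x_raw = -2.2629 - 0.15*-12.0516 = -0.4552
y_raw = 1.9715 - 0.15*35.601 = -3.3687
Step 3: Project onto [-1, 1].
x_proj = clip(-0.4552) = -0.4552
y_proj = clip(-3.3687) = -1.0
Step 4: Evaluate f.
f(-0.4552, -1.0) = 0.7798


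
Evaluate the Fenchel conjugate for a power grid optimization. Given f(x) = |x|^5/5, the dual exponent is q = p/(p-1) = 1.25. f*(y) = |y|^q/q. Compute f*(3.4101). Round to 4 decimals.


The conjugate exponent q satisfies 1/p + 1/q = 1.
p = 5, so q = 5/(5 - 1) = 1.25
|y|^q = 3.4101^1.25 = 4.634
f*(3.4101) = 4.634 / 1.25 = 3.7072


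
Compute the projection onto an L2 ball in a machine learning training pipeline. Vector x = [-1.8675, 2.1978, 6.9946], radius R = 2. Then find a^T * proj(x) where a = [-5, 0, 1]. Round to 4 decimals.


Step 1: Compute ||x|| (intermediates to 6 decimals).
||x|| = sqrt((-1.8675)^2 + 2.1978^2 + 6.9946^2) = 7.565865
Step 2: Project.
Since ||x|| > R, scale = R/||x|| = 2/7.565865 = 0.264345, proj(x) = scale * x
proj(x) = [-0.493664, 0.580977, 1.848988]
Step 3: Dot product.
a^T * proj(x) = -5*(-0.493664) + 0*0.580977 + 1*1.848988 = 4.3173


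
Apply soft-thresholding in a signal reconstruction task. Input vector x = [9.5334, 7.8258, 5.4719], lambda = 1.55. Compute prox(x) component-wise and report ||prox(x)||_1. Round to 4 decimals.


Soft-thresholding with lambda = 1.55:
prox(9.5334) = sign(9.5334)*max(|9.5334| - 1.55, 0) = 7.9834
prox(7.8258) = sign(7.8258)*max(|7.8258| - 1.55, 0) = 6.2758
prox(5.4719) = sign(5.4719)*max(|5.4719| - 1.55, 0) = 3.9219
prox(x) = [7.9834, 6.2758, 3.9219]
||prox(x)||_1 = 7.9834 + 6.2758 + 3.9219 = 18.1811


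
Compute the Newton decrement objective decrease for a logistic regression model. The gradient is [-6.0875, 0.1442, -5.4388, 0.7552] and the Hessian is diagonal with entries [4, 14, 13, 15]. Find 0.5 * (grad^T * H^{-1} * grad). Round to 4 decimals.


Step 1: H is diagonal, so H^(-1) * g = [-1.5219, 0.0103, -0.4184, 0.0503].
Step 2: g^T H^(-1) g = sum_i g_i^2 / H_ii
  = (-6.0875)^2/4 + (0.1442)^2/14 + (-5.4388)^2/13 + (0.7552)^2/15
  = 9.2644 + 0.0015 + 2.2754 + 0.038 = 11.5793
Step 3: Objective decrease = 0.5 * g^T H^(-1) g = 5.7897


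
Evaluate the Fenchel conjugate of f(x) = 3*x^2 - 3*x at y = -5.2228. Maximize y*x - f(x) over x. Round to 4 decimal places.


f*(y) = sup_x {y*x - a*x^2 - b*x} = sup_x {(y-b)*x - a*x^2}
FOC: (y - b) - 2a*x = 0 => x* = (y - b)/(2a)
x* = (-5.2228 + 3)/(2*3) = -0.3705
f*(-5.2228) = (y-b)^2/(4a) = (-5.2228 + 3)^2/(4*3)
= 4.9408/12 = 0.4117


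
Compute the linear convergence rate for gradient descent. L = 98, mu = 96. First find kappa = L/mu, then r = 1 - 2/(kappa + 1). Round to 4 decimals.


Step 1: Compute the condition number.
kappa = L/mu = 98/96 = 1.0208
Step 2: Compute the convergence rate.
r = 1 - 2/(kappa + 1) = 1 - 2*mu/(L + mu) = (L - mu)/(L + mu) = 2/194 = 0.0103


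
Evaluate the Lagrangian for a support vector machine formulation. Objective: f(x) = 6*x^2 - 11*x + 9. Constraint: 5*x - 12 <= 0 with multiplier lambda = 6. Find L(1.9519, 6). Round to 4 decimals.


Step 1: Evaluate f(x).
f(1.9519) = 6*1.9519^2 - 11*1.9519 + 9 = 10.3886
Step 2: Evaluate g(x).
g(1.9519) = 5*1.9519 - 12 = -2.2405
Step 3: Compute Lagrangian.
L = 10.3886 + 6*-2.2405 = -3.0544


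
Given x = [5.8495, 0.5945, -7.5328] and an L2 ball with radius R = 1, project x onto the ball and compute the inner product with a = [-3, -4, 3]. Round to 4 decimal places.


Step 1: Compute ||x|| (intermediates to 6 decimals).
||x|| = sqrt(5.8495^2 + 0.5945^2 + (-7.5328)^2) = 9.555792
Step 2: Project.
Since ||x|| > R, scale = R/||x|| = 1/9.555792 = 0.104649, proj(x) = scale * x
proj(x) = [0.612144, 0.062214, -0.7883]
Step 3: Dot product.
a^T * proj(x) = -3*0.612144 - 4*0.062214 + 3*(-0.7883) = -4.4502


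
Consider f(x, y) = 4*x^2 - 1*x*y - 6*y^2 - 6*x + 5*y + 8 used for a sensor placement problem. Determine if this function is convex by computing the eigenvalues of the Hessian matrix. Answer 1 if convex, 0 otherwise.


The Hessian of f(x,y) = 4*x^2 - 1*x*y - 6*y^2 - 6*x + 5*y + 8 is:
H = [[8, -1], [-1, -12]]
Trace = 8 - 12 = -4
Determinant = 8*-12 - (-1)^2 = -97
Discriminant = (-4)^2 - 4*-97 = 404.0
Eigenvalues: lambda_1 = -12.0499, lambda_2 = 8.0499
The function is not convex.

0


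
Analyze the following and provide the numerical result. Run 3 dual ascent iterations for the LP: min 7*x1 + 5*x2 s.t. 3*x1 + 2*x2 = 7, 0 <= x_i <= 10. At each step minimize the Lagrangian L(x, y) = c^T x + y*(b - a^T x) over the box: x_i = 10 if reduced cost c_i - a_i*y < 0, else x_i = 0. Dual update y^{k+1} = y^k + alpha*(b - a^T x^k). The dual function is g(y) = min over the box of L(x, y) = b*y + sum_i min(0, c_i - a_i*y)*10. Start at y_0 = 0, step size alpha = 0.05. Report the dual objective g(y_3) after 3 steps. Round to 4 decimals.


Dual ascent for LP: min 7*x1 + 5*x2, 3*x1 + 2*x2 = 7, 0 <= x_i <= 10
Step 1: y^k = 0.0, reduced costs: (7.0, 5.0)
  x^k = (0.0, 0.0), subgradient = b - a^T x = 7.0
  y^{k+1} = 0.0 + 0.05*7.0 = 0.35
Step 2: y^k = 0.35, reduced costs: (5.95, 4.3)
  x^k = (0.0, 0.0), subgradient = b - a^T x = 7.0
  y^{k+1} = 0.35 + 0.05*7.0 = 0.7
Step 3: y^k = 0.7, reduced costs: (4.9, 3.6)
  x^k = (0.0, 0.0), subgradient = b - a^T x = 7.0
  y^{k+1} = 0.7 + 0.05*7.0 = 1.05
Dual objective at y_3 = 1.05: reduced costs (3.85, 2.9), box minimizer x = (0.0, 0.0)
g(y_3) = b*y + (c1 - a1*y)*x1 + (c2 - a2*y)*x2 = 7*1.05 + 3.85*0.0 + 2.9*0.0 = 7.35 + 0.0 + 0.0 = 7.35


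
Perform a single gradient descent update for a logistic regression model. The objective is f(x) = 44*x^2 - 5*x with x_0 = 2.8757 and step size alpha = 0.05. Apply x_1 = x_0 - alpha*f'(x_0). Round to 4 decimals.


We compute the gradient at x_0 and apply the update.
f'(x) = 88*x - 5
f'(2.8757) = 88*2.8757 - 5 = 248.0616
x_1 = 2.8757 - 0.05*248.0616 = -9.5274


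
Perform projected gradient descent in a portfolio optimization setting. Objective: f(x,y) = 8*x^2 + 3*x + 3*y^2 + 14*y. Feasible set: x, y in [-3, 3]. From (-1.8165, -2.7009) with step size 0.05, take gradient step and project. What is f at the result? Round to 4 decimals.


Step 1: Compute gradient at (-1.8165, -2.7009).
grad_x = 2*8*-1.8165 + 3 = -26.064
grad_y = 2*3*-2.7009 + 14 = -2.2054
Step 2: Gradient step.
x_raw = -1.8165 - 0.05*-26.064 = -0.5133
y_raw = -2.7009 - 0.05*-2.2054 = -2.5906
Step 3: Project onto [-3, 3].
x_proj = clip(-0.5133) = -0.5133
y_proj = clip(-2.5906) = -2.5906
Step 4: Evaluate f.
f(-0.5133, -2.5906) = -15.5668


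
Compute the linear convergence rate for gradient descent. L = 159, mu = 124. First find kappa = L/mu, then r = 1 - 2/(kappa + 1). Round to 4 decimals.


Step 1: Compute the condition number.
kappa = L/mu = 159/124 = 1.2823
Step 2: Compute the convergence rate.
r = 1 - 2/(kappa + 1) = 1 - 2*mu/(L + mu) = (L - mu)/(L + mu) = 35/283 = 0.1237


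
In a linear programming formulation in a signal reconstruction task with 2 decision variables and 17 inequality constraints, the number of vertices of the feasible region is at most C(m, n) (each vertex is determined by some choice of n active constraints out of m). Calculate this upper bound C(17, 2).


Each vertex corresponds to some choice of n active constraints out of m, so the number of vertices is at most C(m, n) = m! / (n!(m-n)!).
m = 17, n = 2
Numerator: 17 * 16
Denominator: 2! = 2
C(17, 2) = 136


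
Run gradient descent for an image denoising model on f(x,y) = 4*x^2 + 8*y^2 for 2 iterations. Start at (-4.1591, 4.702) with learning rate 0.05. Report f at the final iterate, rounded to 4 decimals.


Gradient descent on f(x,y) = 4*x^2 + 8*y^2.
Starting point: (-4.1591, 4.702), alpha = 0.05
Step 1: grad_x = 2*4*-4.1591 = -33.2728, grad_y = 2*8*4.702 = 75.232
  x_1 = -4.1591 - 0.05*-33.2728 = -2.4955
  y_1 = 4.702 - 0.05*75.232 = 0.9404
Step 2: grad_x = 2*4*-2.4955 = -19.9637, grad_y = 2*8*0.9404 = 15.0464
  x_2 = -2.4955 - 0.05*-19.9637 = -1.4973
  y_2 = 0.9404 - 0.05*15.0464 = 0.1881
f(-1.4973, 0.1881) = 4*(-1.4973)^2 + 8*0.1881^2 = 9.2503


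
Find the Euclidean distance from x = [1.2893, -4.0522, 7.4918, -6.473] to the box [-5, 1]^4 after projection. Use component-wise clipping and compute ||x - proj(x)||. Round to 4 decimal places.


Project each component onto [-5, 1].
clip(1.2893) = 1.0, clip(-4.0522) = -4.0522, clip(7.4918) = 1.0, clip(-6.473) = -5.0
Projection = [1.0, -4.0522, 1.0, -5.0]
Squared diffs: [0.0837, 0.0, 42.1435, 2.1697]
Distance = sqrt(44.3969) = 6.6631


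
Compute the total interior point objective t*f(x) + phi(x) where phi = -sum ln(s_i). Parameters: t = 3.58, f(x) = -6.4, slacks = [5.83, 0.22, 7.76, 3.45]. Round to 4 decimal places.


Step 1: Compute log-barrier.
ln values: [1.763, -1.5141, 2.049, 1.2384]
phi = -(1.763 - 1.5141 + 2.049 + 1.2384) = -3.5362
Step 2: Compute augmented objective.
t*f(x) = 3.58*-6.4 = -22.912
Total = -22.912 - 3.5362 = -26.4482


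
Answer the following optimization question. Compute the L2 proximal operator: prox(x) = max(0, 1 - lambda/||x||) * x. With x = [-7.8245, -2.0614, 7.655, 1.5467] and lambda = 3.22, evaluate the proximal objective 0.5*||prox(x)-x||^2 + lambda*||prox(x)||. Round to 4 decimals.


Step 1: Compute ||x||.
||x|| = 11.2456
Step 2: Compute scaling factor.
scale = max(0, 1 - 3.22/11.2456) = 0.7137
Step 3: prox(x) = [-5.5841, -1.4712, 5.4631, 1.1038]
||prox(x)|| = 8.0256
Step 4: Proximal objective.
0.5*||prox-x||^2 = 5.1842
lambda*||prox|| = 25.8424
Total = 31.0266


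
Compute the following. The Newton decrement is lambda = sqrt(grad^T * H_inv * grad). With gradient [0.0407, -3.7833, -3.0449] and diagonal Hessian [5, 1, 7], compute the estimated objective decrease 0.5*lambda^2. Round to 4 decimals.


Step 1: H is diagonal, so H^(-1) * g = [0.0081, -3.7833, -0.435].
Step 2: g^T H^(-1) g = sum_i g_i^2 / H_ii
  = (0.0407)^2/5 + (-3.7833)^2/1 + (-3.0449)^2/7
  = 0.0003 + 14.3134 + 1.3245 = 15.6382
Step 3: Objective decrease = 0.5 * g^T H^(-1) g = 7.8191


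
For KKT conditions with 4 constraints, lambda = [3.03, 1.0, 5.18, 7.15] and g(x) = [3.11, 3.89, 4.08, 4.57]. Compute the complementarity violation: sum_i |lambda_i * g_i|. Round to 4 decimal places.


KKT complementary slackness check:
lambda_1 * g_1 = 3.03 * 3.11 = 9.4233
lambda_2 * g_2 = 1.0 * 3.89 = 3.89
lambda_3 * g_3 = 5.18 * 4.08 = 21.1344
lambda_4 * g_4 = 7.15 * 4.57 = 32.6755
Total violation = 9.4233 + 3.89 + 21.1344 + 32.6755 = 67.1232


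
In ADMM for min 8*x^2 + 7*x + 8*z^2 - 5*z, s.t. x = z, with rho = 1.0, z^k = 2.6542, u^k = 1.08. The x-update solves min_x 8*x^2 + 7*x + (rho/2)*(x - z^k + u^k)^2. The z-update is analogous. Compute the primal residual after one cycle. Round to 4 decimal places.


ADMM iteration with rho = 1.0, z^k = 2.6542, u^k = 1.08
Step 1: x-update.
Minimize 8*x^2 + 7*x + (1.0/2)*(x - 2.6542 + 1.08)^2
FOC: (2*8 + 1.0)*x = -7 + 1.0*(2.6542 - 1.08)
x^{k+1} = -0.3192
Step 2: z-update.
Minimize 8*z^2 - 5*z + (1.0/2)*(-0.3192 - z + 1.08)^2
FOC: (2*8 + 1.0)*z = 5 + 1.0*(-0.3192 + 1.08)
z^{k+1} = 0.3389
Step 3: u-update.
u^{k+1} = 1.08 - 0.3192 - 0.3389 = 0.422
Step 4: Primal residual = |-0.3192 - 0.3389| = 0.658


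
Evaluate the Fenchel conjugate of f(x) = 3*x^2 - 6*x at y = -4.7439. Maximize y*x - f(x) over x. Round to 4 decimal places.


f*(y) = sup_x {y*x - a*x^2 - b*x} = sup_x {(y-b)*x - a*x^2}
FOC: (y - b) - 2a*x = 0 => x* = (y - b)/(2a)
x* = (-4.7439 + 6)/(2*3) = 0.2094
f*(-4.7439) = (y-b)^2/(4a) = (-4.7439 + 6)^2/(4*3)
= 1.5778/12 = 0.1315


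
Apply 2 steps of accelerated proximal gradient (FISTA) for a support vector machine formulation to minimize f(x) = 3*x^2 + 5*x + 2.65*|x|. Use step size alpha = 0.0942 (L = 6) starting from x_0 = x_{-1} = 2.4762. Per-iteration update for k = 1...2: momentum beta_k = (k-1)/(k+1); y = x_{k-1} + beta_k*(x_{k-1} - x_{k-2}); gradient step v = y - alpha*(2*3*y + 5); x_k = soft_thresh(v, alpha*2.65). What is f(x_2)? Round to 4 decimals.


FISTA on f(x) = 3*x^2 + 5*x + 2.65*|x|
L = 6, alpha = 0.0942
Iteration 1: beta = 0.0, y = 2.4762 + 0.0*(2.4762 - 2.4762) = 2.4762
  grad(y) = 19.8572, v = y - alpha*grad = 0.6057
  prox(v) = soft_thresh(0.6057, 0.2496) = 0.356
Iteration 2: beta = 0.3333, y = 0.356 + 0.3333*(0.356 - 2.4762) = -0.3507
  grad(y) = 2.8958, v = y - alpha*grad = -0.6235
  prox(v) = soft_thresh(-0.6235, 0.2496) = -0.3739
f(x_2) = 3*(-0.3739)^2 + 5*(-0.3739) + 2.65*|-0.3739| = -0.4593


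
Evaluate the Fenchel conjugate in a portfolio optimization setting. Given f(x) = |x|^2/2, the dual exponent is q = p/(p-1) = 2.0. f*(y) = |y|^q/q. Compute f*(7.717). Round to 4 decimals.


The conjugate exponent q satisfies 1/p + 1/q = 1.
p = 2, so q = 2/(2 - 1) = 2.0
|y|^q = 7.717^2.0 = 59.5521
f*(7.717) = 59.5521 / 2.0 = 29.776


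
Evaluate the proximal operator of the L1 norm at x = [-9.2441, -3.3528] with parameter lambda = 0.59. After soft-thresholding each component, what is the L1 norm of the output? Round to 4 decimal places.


Soft-thresholding with lambda = 0.59:
prox(-9.2441) = sign(-9.2441)*max(|-9.2441| - 0.59, 0) = -8.6541
prox(-3.3528) = sign(-3.3528)*max(|-3.3528| - 0.59, 0) = -2.7628
prox(x) = [-8.6541, -2.7628]
||prox(x)||_1 = 8.6541 + 2.7628 = 11.4169


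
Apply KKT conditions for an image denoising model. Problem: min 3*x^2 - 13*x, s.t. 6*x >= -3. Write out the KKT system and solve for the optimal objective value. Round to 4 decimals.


Step 1: Try lambda = 0 (constraint inactive).
Stationarity: 2*3*x - 13 = 0
x* = 13/(2*3) = 13/6 = 2.1667 (rounded; the exact value 13/6 is used below)
Check constraint: 6*2.1667 = 13.0002 >= -3 -- satisfied.
Step 2: Compute optimal value.
f(x*) = 3*(13/6)^2 - 13*(13/6) = -14.0833


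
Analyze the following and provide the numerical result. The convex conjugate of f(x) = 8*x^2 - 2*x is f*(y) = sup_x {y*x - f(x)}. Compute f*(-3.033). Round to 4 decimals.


f*(y) = sup_x {y*x - a*x^2 - b*x} = sup_x {(y-b)*x - a*x^2}
FOC: (y - b) - 2a*x = 0 => x* = (y - b)/(2a)
x* = (-3.033 + 2)/(2*8) = -0.0646
f*(-3.033) = (y-b)^2/(4a) = (-3.033 + 2)^2/(4*8)
= 1.0671/32 = 0.0333


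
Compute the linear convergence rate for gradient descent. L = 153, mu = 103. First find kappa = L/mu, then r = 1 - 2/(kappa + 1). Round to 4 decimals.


Step 1: Compute the condition number.
kappa = L/mu = 153/103 = 1.4854
Step 2: Compute the convergence rate.
r = 1 - 2/(kappa + 1) = 1 - 2*mu/(L + mu) = (L - mu)/(L + mu) = 50/256 = 0.1953


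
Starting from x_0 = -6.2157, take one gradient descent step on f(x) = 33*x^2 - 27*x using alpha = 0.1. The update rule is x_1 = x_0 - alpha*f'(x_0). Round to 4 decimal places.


We compute the gradient at x_0 and apply the update.
f'(x) = 66*x - 27
f'(-6.2157) = 66*-6.2157 - 27 = -437.2362
x_1 = -6.2157 - 0.1*-437.2362 = 37.5079


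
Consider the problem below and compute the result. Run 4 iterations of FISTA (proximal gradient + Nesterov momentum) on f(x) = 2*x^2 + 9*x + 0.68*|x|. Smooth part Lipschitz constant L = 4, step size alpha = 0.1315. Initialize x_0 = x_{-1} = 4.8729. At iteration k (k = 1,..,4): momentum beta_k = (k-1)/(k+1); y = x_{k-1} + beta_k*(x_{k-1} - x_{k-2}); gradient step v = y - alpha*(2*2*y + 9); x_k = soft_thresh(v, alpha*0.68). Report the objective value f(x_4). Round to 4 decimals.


FISTA on f(x) = 2*x^2 + 9*x + 0.68*|x|
L = 4, alpha = 0.1315
Iteration 1: beta = 0.0, y = 4.8729 + 0.0*(4.8729 - 4.8729) = 4.8729
  grad(y) = 28.4916, v = y - alpha*grad = 1.1263
  prox(v) = soft_thresh(1.1263, 0.0894) = 1.0368
Iteration 2: beta = 0.3333, y = 1.0368 + 0.3333*(1.0368 - 4.8729) = -0.2419
  grad(y) = 8.0326, v = y - alpha*grad = -1.2981
  prox(v) = soft_thresh(-1.2981, 0.0894) = -1.2087
Iteration 3: beta = 0.5, y = -1.2087 + 0.5*(-1.2087 - 1.0368) = -2.3315
  grad(y) = -0.326, v = y - alpha*grad = -2.2886
  prox(v) = soft_thresh(-2.2886, 0.0894) = -2.1992
Iteration 4: beta = 0.6, y = -2.1992 + 0.6*(-2.1992 + 1.2087) = -2.7935
  grad(y) = -2.174, v = y - alpha*grad = -2.5076
  prox(v) = soft_thresh(-2.5076, 0.0894) = -2.4182
f(x_4) = 2*(-2.4182)^2 + 9*(-2.4182) + 0.68*|-2.4182| = -8.424


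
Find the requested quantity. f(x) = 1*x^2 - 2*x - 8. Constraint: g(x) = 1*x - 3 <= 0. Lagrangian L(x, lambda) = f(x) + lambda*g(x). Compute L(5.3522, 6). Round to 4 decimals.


Step 1: Evaluate f(x).
f(5.3522) = 1*5.3522^2 - 2*5.3522 - 8 = 9.9416
Step 2: Evaluate g(x).
g(5.3522) = 1*5.3522 - 3 = 2.3522
Step 3: Compute Lagrangian.
L = 9.9416 + 6*2.3522 = 24.0548


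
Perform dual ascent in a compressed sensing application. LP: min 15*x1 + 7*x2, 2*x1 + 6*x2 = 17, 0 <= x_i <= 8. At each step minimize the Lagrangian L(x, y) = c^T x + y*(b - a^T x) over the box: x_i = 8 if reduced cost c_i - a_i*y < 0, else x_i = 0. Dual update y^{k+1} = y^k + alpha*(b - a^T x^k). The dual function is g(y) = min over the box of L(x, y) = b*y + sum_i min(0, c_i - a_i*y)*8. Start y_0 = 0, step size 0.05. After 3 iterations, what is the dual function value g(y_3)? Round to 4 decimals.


Dual ascent for LP: min 15*x1 + 7*x2, 2*x1 + 6*x2 = 17, 0 <= x_i <= 8
Step 1: y^k = 0.0, reduced costs: (15.0, 7.0)
  x^k = (0.0, 0.0), subgradient = b - a^T x = 17.0
  y^{k+1} = 0.0 + 0.05*17.0 = 0.85
Step 2: y^k = 0.85, reduced costs: (13.3, 1.9)
  x^k = (0.0, 0.0), subgradient = b - a^T x = 17.0
  y^{k+1} = 0.85 + 0.05*17.0 = 1.7
Step 3: y^k = 1.7, reduced costs: (11.6, -3.2)
  x^k = (0.0, 8.0), subgradient = b - a^T x = -31.0
  y^{k+1} = 1.7 + 0.05*-31.0 = 0.15
Dual objective at y_3 = 0.15: reduced costs (14.7, 6.1), box minimizer x = (0.0, 0.0)
g(y_3) = b*y + (c1 - a1*y)*x1 + (c2 - a2*y)*x2 = 17*0.15 + 14.7*0.0 + 6.1*0.0 = 2.55 + 0.0 + 0.0 = 2.55


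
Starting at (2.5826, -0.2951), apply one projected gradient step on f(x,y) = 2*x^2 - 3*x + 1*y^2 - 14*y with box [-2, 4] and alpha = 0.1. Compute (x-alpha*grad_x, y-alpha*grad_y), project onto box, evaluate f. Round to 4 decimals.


Step 1: Compute gradient at (2.5826, -0.2951).
grad_x = 2*2*2.5826 - 3 = 7.3304
grad_y = 2*1*-0.2951 - 14 = -14.5902
Step 2: Gradient step.
x_raw = 2.5826 - 0.1*7.3304 = 1.8496
y_raw = -0.2951 - 0.1*-14.5902 = 1.1639
Step 3: Project onto [-2, 4].
x_proj = clip(1.8496) = 1.8496
y_proj = clip(1.1639) = 1.1639
Step 4: Evaluate f.
f(1.8496, 1.1639) = -13.6471


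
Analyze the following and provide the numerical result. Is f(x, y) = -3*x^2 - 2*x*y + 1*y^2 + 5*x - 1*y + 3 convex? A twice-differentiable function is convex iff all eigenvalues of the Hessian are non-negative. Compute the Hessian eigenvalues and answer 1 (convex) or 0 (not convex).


The Hessian of f(x,y) = -3*x^2 - 2*x*y + 1*y^2 + 5*x - 1*y + 3 is:
H = [[-6, -2], [-2, 2]]
Trace = -6 + 2 = -4
Determinant = -6*2 - (-2)^2 = -16
Discriminant = (-4)^2 - 4*-16 = 80.0
Eigenvalues: lambda_1 = -6.4721, lambda_2 = 2.4721
The function is not convex.

0


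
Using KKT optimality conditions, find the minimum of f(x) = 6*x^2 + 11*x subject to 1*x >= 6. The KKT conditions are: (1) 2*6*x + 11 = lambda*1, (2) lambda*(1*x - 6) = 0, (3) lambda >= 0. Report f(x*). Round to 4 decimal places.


Step 1: Try lambda = 0 (constraint inactive).
x_unc = -11/(2*6) = -0.9167
Check: 1*-0.9167 = -0.9167 < 6 -- violated!
Step 2: Constraint must be active: 1*x = 6
x* = 6/1 = 6.0
lambda = (2*6*6.0 + 11)/1 = 83.0
Step 3: Compute optimal value.
f(x*) = 6*6.0^2 + 11*6.0 = 282.0


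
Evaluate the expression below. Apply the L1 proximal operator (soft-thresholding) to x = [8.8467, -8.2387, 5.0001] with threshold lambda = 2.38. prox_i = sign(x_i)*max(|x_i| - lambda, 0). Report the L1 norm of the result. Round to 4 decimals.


Soft-thresholding with lambda = 2.38:
prox(8.8467) = sign(8.8467)*max(|8.8467| - 2.38, 0) = 6.4667
prox(-8.2387) = sign(-8.2387)*max(|-8.2387| - 2.38, 0) = -5.8587
prox(5.0001) = sign(5.0001)*max(|5.0001| - 2.38, 0) = 2.6201
prox(x) = [6.4667, -5.8587, 2.6201]
||prox(x)||_1 = 6.4667 + 5.8587 + 2.6201 = 14.9455


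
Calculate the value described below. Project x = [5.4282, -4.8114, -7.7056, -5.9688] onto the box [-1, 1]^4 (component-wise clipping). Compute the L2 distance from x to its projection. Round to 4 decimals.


Project each component onto [-1, 1].
clip(5.4282) = 1.0, clip(-4.8114) = -1.0, clip(-7.7056) = -1.0, clip(-5.9688) = -1.0
Projection = [1.0, -1.0, -1.0, -1.0]
Squared diffs: [19.609, 14.5268, 44.9651, 24.689]
Distance = sqrt(103.7899) = 10.1877


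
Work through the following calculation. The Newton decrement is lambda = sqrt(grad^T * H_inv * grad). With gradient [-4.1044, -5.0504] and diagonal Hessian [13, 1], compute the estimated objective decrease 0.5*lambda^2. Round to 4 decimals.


Step 1: H is diagonal, so H^(-1) * g = [-0.3157, -5.0504].
Step 2: g^T H^(-1) g = sum_i g_i^2 / H_ii
  = (-4.1044)^2/13 + (-5.0504)^2/1
  = 1.2959 + 25.5065 = 26.8024
Step 3: Objective decrease = 0.5 * g^T H^(-1) g = 13.4012


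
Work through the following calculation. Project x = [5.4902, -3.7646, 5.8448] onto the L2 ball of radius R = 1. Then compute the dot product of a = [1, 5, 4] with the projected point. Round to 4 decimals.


Step 1: Compute ||x|| (intermediates to 6 decimals).
||x|| = sqrt(5.4902^2 + (-3.7646)^2 + 5.8448^2) = 8.858679
Step 2: Project.
Since ||x|| > R, scale = R/||x|| = 1/8.858679 = 0.112884, proj(x) = scale * x
proj(x) = [0.619756, -0.424963, 0.659784]
Step 3: Dot product.
a^T * proj(x) = 1*0.619756 + 5*(-0.424963) + 4*0.659784 = 1.1341


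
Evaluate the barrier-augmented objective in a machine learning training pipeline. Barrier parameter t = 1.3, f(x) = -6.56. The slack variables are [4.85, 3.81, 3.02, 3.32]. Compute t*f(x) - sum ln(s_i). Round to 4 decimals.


Step 1: Compute log-barrier.
ln values: [1.579, 1.3376, 1.1053, 1.2]
phi = -(1.579 + 1.3376 + 1.1053 + 1.2) = -5.2218
Step 2: Compute augmented objective.
t*f(x) = 1.3*-6.56 = -8.528
Total = -8.528 - 5.2218 = -13.7498


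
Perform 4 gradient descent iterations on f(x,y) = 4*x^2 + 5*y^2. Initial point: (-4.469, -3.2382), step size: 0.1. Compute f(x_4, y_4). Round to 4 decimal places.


Gradient descent on f(x,y) = 4*x^2 + 5*y^2.
Starting point: (-4.469, -3.2382), alpha = 0.1
Step 1: grad_x = 2*4*-4.469 = -35.752, grad_y = 2*5*-3.2382 = -32.382
  x_1 = -4.469 - 0.1*-35.752 = -0.8938
  y_1 = -3.2382 - 0.1*-32.382 = 0.0
Step 2: grad_x = 2*4*-0.8938 = -7.1504, grad_y = 2*5*0.0 = 0.0
  x_2 = -0.8938 - 0.1*-7.1504 = -0.1788
  y_2 = 0.0 - 0.1*0.0 = 0.0
Step 3: grad_x = 2*4*-0.1788 = -1.4301, grad_y = 2*5*0.0 = 0.0
  x_3 = -0.1788 - 0.1*-1.4301 = -0.0358
  y_3 = 0.0 - 0.1*0.0 = 0.0
Step 4: grad_x = 2*4*-0.0358 = -0.286, grad_y = 2*5*0.0 = 0.0
  x_4 = -0.0358 - 0.1*-0.286 = -0.0072
  y_4 = 0.0 - 0.1*0.0 = 0.0
f(-0.0072, 0.0) = 4*(-0.0072)^2 + 5*0.0^2 = 0.0002


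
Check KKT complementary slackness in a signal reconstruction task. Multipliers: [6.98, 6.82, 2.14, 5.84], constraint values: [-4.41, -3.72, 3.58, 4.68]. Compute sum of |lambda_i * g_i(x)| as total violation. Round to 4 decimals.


KKT complementary slackness check:
lambda_1 * g_1 = 6.98 * -4.41 = -30.7818
lambda_2 * g_2 = 6.82 * -3.72 = -25.3704
lambda_3 * g_3 = 2.14 * 3.58 = 7.6612
lambda_4 * g_4 = 5.84 * 4.68 = 27.3312
Total violation = 30.7818 + 25.3704 + 7.6612 + 27.3312 = 91.1446


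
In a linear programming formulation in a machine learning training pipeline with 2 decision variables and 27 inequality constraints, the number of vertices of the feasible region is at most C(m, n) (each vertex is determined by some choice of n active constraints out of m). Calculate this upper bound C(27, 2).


Each vertex corresponds to some choice of n active constraints out of m, so the number of vertices is at most C(m, n) = m! / (n!(m-n)!).
m = 27, n = 2
Numerator: 27 * 26
Denominator: 2! = 2
C(27, 2) = 351


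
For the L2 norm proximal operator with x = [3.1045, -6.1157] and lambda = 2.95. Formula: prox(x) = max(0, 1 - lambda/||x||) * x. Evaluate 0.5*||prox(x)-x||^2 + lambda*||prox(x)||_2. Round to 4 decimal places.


Step 1: Compute ||x||.
||x|| = 6.8585
Step 2: Compute scaling factor.
scale = max(0, 1 - 2.95/6.8585) = 0.5699
Step 3: prox(x) = [1.7692, -3.4852]
||prox(x)|| = 3.9085
Step 4: Proximal objective.
0.5*||prox-x||^2 = 4.3513
lambda*||prox|| = 11.5301
Total = 15.8815


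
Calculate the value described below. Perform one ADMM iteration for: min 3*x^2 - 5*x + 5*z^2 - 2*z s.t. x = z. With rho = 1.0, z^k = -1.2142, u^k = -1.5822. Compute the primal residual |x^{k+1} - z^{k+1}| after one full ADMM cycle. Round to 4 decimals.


ADMM iteration with rho = 1.0, z^k = -1.2142, u^k = -1.5822
Step 1: x-update.
Minimize 3*x^2 - 5*x + (1.0/2)*(x + 1.2142 - 1.5822)^2
FOC: (2*3 + 1.0)*x = 5 + 1.0*(-1.2142 + 1.5822)
x^{k+1} = 0.7669
Step 2: z-update.
Minimize 5*z^2 - 2*z + (1.0/2)*(0.7669 - z - 1.5822)^2
FOC: (2*5 + 1.0)*z = 2 + 1.0*(0.7669 - 1.5822)
z^{k+1} = 0.1077
Step 3: u-update.
u^{k+1} = -1.5822 + 0.7669 - 0.1077 = -0.923
Step 4: Primal residual = |0.7669 - 0.1077| = 0.6592


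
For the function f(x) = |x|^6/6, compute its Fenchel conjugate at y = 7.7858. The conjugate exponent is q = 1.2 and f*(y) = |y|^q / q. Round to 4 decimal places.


The conjugate exponent q satisfies 1/p + 1/q = 1.
p = 6, so q = 6/(6 - 1) = 1.2
|y|^q = 7.7858^1.2 = 11.7372
f*(7.7858) = 11.7372 / 1.2 = 9.781


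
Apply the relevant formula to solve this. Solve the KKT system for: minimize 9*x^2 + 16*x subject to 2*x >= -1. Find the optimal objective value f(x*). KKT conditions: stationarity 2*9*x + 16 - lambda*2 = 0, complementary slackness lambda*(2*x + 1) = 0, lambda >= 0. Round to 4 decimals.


Step 1: Try lambda = 0 (constraint inactive).
x_unc = -16/(2*9) = -0.8889
Check: 2*-0.8889 = -1.7778 < -1 -- violated!
Step 2: Constraint must be active: 2*x = -1
x* = -1/2 = -0.5
lambda = (2*9*(-0.5) + 16)/2 = 3.5
Step 3: Compute optimal value.
f(x*) = 9*(-0.5)^2 + 16*(-0.5) = -5.75


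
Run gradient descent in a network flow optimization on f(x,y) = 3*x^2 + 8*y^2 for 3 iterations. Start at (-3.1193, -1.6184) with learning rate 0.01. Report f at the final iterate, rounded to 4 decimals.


Gradient descent on f(x,y) = 3*x^2 + 8*y^2.
Starting point: (-3.1193, -1.6184), alpha = 0.01
Step 1: grad_x = 2*3*-3.1193 = -18.7158, grad_y = 2*8*-1.6184 = -25.8944
  x_1 = -3.1193 - 0.01*-18.7158 = -2.9321
  y_1 = -1.6184 - 0.01*-25.8944 = -1.3595
Step 2: grad_x = 2*3*-2.9321 = -17.5929, grad_y = 2*8*-1.3595 = -21.7513
  x_2 = -2.9321 - 0.01*-17.5929 = -2.7562
  y_2 = -1.3595 - 0.01*-21.7513 = -1.1419
Step 3: grad_x = 2*3*-2.7562 = -16.5373, grad_y = 2*8*-1.1419 = -18.2711
  x_3 = -2.7562 - 0.01*-16.5373 = -2.5908
  y_3 = -1.1419 - 0.01*-18.2711 = -0.9592
f(-2.5908, -0.9592) = 3*(-2.5908)^2 + 8*(-0.9592)^2 = 27.4984


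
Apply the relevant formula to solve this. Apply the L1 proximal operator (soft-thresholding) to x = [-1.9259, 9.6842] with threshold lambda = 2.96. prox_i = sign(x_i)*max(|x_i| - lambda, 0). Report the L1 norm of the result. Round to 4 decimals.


Soft-thresholding with lambda = 2.96:
prox(-1.9259) = sign(-1.9259)*max(|-1.9259| - 2.96, 0) = 0.0
prox(9.6842) = sign(9.6842)*max(|9.6842| - 2.96, 0) = 6.7242
prox(x) = [0.0, 6.7242]
||prox(x)||_1 = 0.0 + 6.7242 = 6.7242


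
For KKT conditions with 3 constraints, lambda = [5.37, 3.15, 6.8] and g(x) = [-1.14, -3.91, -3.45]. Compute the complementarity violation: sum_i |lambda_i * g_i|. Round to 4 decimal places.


KKT complementary slackness check:
lambda_1 * g_1 = 5.37 * -1.14 = -6.1218
lambda_2 * g_2 = 3.15 * -3.91 = -12.3165
lambda_3 * g_3 = 6.8 * -3.45 = -23.46
Total violation = 6.1218 + 12.3165 + 23.46 = 41.8983


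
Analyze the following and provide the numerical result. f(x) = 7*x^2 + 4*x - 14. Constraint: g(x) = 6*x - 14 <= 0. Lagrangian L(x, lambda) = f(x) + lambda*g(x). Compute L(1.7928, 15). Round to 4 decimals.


Step 1: Evaluate f(x).
f(1.7928) = 7*1.7928^2 + 4*1.7928 - 14 = 15.6701
Step 2: Evaluate g(x).
g(1.7928) = 6*1.7928 - 14 = -3.2432
Step 3: Compute Lagrangian.
L = 15.6701 + 15*-3.2432 = -32.9779


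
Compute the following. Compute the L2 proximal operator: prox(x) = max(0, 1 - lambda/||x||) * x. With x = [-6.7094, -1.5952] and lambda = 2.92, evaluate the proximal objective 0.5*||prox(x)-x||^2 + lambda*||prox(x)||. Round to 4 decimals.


Step 1: Compute ||x||.
||x|| = 6.8964
Step 2: Compute scaling factor.
scale = max(0, 1 - 2.92/6.8964) = 0.5766
Step 3: prox(x) = [-3.8686, -0.9198]
||prox(x)|| = 3.9764
Step 4: Proximal objective.
0.5*||prox-x||^2 = 4.2632
lambda*||prox|| = 11.6111
Total = 15.8744


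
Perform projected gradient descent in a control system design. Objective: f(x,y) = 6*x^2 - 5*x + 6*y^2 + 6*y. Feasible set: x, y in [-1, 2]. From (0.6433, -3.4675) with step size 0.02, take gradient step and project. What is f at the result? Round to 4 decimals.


Step 1: Compute gradient at (0.6433, -3.4675).
grad_x = 2*6*0.6433 - 5 = 2.7196
grad_y = 2*6*-3.4675 + 6 = -35.61
Step 2: Gradient step.
x_raw = 0.6433 - 0.02*2.7196 = 0.5889
y_raw = -3.4675 - 0.02*-35.61 = -2.7553
Step 3: Project onto [-1, 2].
x_proj = clip(0.5889) = 0.5889
y_proj = clip(-2.7553) = -1.0
Step 4: Evaluate f.
f(0.5889, -1.0) = -0.8637


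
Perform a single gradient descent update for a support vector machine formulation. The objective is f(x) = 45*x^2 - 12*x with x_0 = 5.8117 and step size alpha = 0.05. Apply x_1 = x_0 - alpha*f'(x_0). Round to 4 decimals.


We compute the gradient at x_0 and apply the update.
f'(x) = 90*x - 12
f'(5.8117) = 90*5.8117 - 12 = 511.053
x_1 = 5.8117 - 0.05*511.053 = -19.741


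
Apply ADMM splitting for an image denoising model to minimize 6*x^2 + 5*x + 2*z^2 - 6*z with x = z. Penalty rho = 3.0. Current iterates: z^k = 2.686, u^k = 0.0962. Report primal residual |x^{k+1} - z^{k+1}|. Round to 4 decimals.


ADMM iteration with rho = 3.0, z^k = 2.686, u^k = 0.0962
Step 1: x-update.
Minimize 6*x^2 + 5*x + (3.0/2)*(x - 2.686 + 0.0962)^2
FOC: (2*6 + 3.0)*x = -5 + 3.0*(2.686 - 0.0962)
x^{k+1} = 0.1846
Step 2: z-update.
Minimize 2*z^2 - 6*z + (3.0/2)*(0.1846 - z + 0.0962)^2
FOC: (2*2 + 3.0)*z = 6 + 3.0*(0.1846 + 0.0962)
z^{k+1} = 0.9775
Step 3: u-update.
u^{k+1} = 0.0962 + 0.1846 - 0.9775 = -0.6967
Step 4: Primal residual = |0.1846 - 0.9775| = 0.7929


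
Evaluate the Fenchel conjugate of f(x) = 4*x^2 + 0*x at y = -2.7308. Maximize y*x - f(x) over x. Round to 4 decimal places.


f*(y) = sup_x {y*x - a*x^2 - b*x} = sup_x {(y-b)*x - a*x^2}
FOC: (y - b) - 2a*x = 0 => x* = (y - b)/(2a)
x* = (-2.7308 - 0)/(2*4) = -0.3414
f*(-2.7308) = (y-b)^2/(4a) = (-2.7308 - 0)^2/(4*4)
= 7.4573/16 = 0.4661


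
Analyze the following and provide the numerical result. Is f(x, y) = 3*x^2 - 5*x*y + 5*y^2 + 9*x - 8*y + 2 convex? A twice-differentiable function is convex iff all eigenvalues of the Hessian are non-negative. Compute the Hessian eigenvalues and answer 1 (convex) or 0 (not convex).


The Hessian of f(x,y) = 3*x^2 - 5*x*y + 5*y^2 + 9*x - 8*y + 2 is:
H = [[6, -5], [-5, 10]]
Trace = 6 + 10 = 16
Determinant = 6*10 - (-5)^2 = 35
Discriminant = (16)^2 - 4*35 = 116.0
Eigenvalues: lambda_1 = 2.6148, lambda_2 = 13.3852
The function is convex.

1


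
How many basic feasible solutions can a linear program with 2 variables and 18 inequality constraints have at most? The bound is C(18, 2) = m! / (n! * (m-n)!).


Each vertex corresponds to some choice of n active constraints out of m, so the number of vertices is at most C(m, n) = m! / (n!(m-n)!).
m = 18, n = 2
Numerator: 18 * 17
Denominator: 2! = 2
C(18, 2) = 153


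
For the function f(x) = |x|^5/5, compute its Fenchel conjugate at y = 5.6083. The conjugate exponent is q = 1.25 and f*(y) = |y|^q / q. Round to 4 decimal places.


The conjugate exponent q satisfies 1/p + 1/q = 1.
p = 5, so q = 5/(5 - 1) = 1.25
|y|^q = 5.6083^1.25 = 8.6306
f*(5.6083) = 8.6306 / 1.25 = 6.9044


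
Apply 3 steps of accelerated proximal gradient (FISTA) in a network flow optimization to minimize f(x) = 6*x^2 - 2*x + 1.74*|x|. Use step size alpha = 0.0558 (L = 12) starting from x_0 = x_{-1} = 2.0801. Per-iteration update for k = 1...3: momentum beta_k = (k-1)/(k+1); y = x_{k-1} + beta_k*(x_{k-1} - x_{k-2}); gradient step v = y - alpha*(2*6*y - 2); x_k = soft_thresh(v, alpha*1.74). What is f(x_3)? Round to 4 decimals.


FISTA on f(x) = 6*x^2 - 2*x + 1.74*|x|
L = 12, alpha = 0.0558
Iteration 1: beta = 0.0, y = 2.0801 + 0.0*(2.0801 - 2.0801) = 2.0801
  grad(y) = 22.9612, v = y - alpha*grad = 0.7989
  prox(v) = soft_thresh(0.7989, 0.0971) = 0.7018
Iteration 2: beta = 0.3333, y = 0.7018 + 0.3333*(0.7018 - 2.0801) = 0.2423
  grad(y) = 0.908, v = y - alpha*grad = 0.1917
  prox(v) = soft_thresh(0.1917, 0.0971) = 0.0946
Iteration 3: beta = 0.5, y = 0.0946 + 0.5*(0.0946 - 0.7018) = -0.209
  grad(y) = -4.5083, v = y - alpha*grad = 0.0425
  prox(v) = soft_thresh(0.0425, 0.0971) = 0.0
f(x_3) = 6*0.0^2 - 2*0.0 + 1.74*|0.0| = 0.0
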